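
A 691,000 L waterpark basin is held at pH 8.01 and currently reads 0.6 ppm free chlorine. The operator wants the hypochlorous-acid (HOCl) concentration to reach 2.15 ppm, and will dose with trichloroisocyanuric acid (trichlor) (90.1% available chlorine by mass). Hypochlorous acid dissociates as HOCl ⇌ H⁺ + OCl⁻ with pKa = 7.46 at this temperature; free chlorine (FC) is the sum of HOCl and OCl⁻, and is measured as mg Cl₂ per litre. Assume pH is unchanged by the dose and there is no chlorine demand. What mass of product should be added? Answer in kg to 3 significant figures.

[OCl⁻]/[HOCl] = 10^(pH − pKa) = 10^(8.01 − 7.46) = 3.548; fraction as HOCl = 1/(1 + 3.548) = 0.2199.
Free chlorine required for 2.15 ppm HOCl: 2.15 / 0.2199 = 9.778 ppm.
FC to add: 9.778 − 0.6 = 9.178 mg/L as Cl₂.
Cl₂ equivalent: 9.178 mg/L × 691,000 L = 6342 g.
Product at 90.1% available Cl: 6342 / 0.901 = 7039 g.

7.04 kg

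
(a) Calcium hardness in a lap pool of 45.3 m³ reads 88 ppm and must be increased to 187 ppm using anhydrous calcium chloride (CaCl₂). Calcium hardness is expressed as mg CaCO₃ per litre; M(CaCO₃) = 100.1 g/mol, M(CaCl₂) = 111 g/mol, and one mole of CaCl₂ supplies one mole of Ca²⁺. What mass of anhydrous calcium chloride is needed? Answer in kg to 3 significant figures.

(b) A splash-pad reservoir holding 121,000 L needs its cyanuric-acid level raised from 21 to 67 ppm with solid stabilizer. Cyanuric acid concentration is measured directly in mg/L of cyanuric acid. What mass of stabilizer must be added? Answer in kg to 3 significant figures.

(a) 4.97 kg; (b) 5.57 kg

(a) Volume: 45.3 m³ = 45,300 L.
(a) Hardness to add: (187 − 88) = 99 mg/L as CaCO₃ × 45,300 L = 4485 g as CaCO₃.
(a) Moles of Ca²⁺ (1 mol Ca²⁺ ≡ 1 mol CaCO₃): 4485 / 100.1 g/mol = 44.8 mol.
(a) Mass of CaCl₂: 44.8 × 111 = 4973 g.

(b) CYA to add: (67 − 21) = 46 mg/L × 121,000 L = 5566 g cyanuric acid.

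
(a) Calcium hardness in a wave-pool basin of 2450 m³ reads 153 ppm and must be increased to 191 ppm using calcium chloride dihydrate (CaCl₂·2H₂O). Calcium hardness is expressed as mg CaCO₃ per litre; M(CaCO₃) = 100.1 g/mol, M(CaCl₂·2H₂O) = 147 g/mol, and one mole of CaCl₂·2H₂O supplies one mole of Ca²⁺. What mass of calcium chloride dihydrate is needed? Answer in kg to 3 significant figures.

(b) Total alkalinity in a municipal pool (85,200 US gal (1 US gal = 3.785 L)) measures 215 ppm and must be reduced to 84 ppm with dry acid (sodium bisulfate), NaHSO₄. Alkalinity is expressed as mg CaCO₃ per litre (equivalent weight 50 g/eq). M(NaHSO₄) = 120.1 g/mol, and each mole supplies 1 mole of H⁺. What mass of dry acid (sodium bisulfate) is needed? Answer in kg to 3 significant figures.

(a) Volume: 2450 m³ = 2,450,000 L.
(a) Hardness to add: (191 − 153) = 38 mg/L as CaCO₃ × 2,450,000 L = 93,100 g as CaCO₃.
(a) Moles of Ca²⁺ (1 mol Ca²⁺ ≡ 1 mol CaCO₃): 93,100 / 100.1 g/mol = 930.1 mol.
(a) Mass of CaCl₂·2H₂O: 930.1 × 147 = 136,700 g.

(b) Volume: 85,200 US gal × 3.785 L/gal = 322,482 L.
(b) Alkalinity to neutralize: (215 − 84) = 131 mg/L as CaCO₃ × 322,482 L = 42,250 g as CaCO₃.
(b) Equivalents of H⁺ required: 42,250 ÷ 50 g/eq = 844.9 eq = 844.9 mol NaHSO₄.
(b) Mass of NaHSO₄: 844.9 × 120.1 = 101,500 g.

(a) 137 kg; (b) 101 kg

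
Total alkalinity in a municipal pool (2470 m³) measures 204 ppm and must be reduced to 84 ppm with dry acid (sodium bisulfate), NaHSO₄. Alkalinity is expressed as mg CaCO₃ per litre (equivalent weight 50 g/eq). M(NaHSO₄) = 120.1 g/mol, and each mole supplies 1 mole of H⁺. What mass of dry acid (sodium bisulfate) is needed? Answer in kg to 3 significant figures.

Volume: 2470 m³ = 2,470,000 L.
Alkalinity to neutralize: (204 − 84) = 120 mg/L as CaCO₃ × 2,470,000 L = 296,400 g as CaCO₃.
Equivalents of H⁺ required: 296,400 ÷ 50 g/eq = 5928 eq = 5928 mol NaHSO₄.
Mass of NaHSO₄: 5928 × 120.1 = 712,000 g.

712 kg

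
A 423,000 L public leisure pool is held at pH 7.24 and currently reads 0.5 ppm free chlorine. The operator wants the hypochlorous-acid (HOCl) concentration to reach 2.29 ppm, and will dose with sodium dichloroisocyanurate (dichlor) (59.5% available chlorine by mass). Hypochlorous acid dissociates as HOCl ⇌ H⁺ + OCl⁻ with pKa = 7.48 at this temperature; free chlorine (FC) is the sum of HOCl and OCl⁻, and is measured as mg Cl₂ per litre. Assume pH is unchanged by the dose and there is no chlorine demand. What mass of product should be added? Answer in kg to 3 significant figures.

2.21 kg

[OCl⁻]/[HOCl] = 10^(pH − pKa) = 10^(7.24 − 7.48) = 0.5754; fraction as HOCl = 1/(1 + 0.5754) = 0.6347.
Free chlorine required for 2.29 ppm HOCl: 2.29 / 0.6347 = 3.608 ppm.
FC to add: 3.608 − 0.5 = 3.108 mg/L as Cl₂.
Cl₂ equivalent: 3.108 mg/L × 423,000 L = 1315 g.
Product at 59.5% available Cl: 1315 / 0.595 = 2209 g.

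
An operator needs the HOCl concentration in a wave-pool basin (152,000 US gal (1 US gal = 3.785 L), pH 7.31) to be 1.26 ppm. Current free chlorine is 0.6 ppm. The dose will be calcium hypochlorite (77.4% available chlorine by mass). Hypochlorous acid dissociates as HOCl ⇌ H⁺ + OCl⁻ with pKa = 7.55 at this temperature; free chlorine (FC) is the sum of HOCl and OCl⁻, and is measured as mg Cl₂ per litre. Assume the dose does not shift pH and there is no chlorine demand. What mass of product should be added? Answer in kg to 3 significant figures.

1.03 kg

Volume: 152,000 US gal × 3.785 L/gal = 575,320 L.
[OCl⁻]/[HOCl] = 10^(pH − pKa) = 10^(7.31 − 7.55) = 0.5754; fraction as HOCl = 1/(1 + 0.5754) = 0.6347.
Free chlorine required for 1.26 ppm HOCl: 1.26 / 0.6347 = 1.985 ppm.
FC to add: 1.985 − 0.6 = 1.385 mg/L as Cl₂.
Cl₂ equivalent: 1.385 mg/L × 575,320 L = 796.8 g.
Product at 77.4% available Cl: 796.8 / 0.774 = 1030 g.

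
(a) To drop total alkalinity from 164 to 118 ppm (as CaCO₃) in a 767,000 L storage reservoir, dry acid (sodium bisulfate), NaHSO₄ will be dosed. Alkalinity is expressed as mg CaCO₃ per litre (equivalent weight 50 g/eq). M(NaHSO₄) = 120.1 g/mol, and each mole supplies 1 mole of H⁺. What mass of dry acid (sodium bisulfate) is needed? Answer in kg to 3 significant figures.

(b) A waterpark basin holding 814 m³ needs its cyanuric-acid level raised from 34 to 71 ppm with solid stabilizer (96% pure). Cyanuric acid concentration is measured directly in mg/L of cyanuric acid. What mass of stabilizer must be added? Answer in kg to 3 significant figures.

(a) 84.7 kg; (b) 31.4 kg

(a) Alkalinity to neutralize: (164 − 118) = 46 mg/L as CaCO₃ × 767,000 L = 35,280 g as CaCO₃.
(a) Equivalents of H⁺ required: 35,280 ÷ 50 g/eq = 705.6 eq = 705.6 mol NaHSO₄.
(a) Mass of NaHSO₄: 705.6 × 120.1 = 84,750 g.

(b) Volume: 814 m³ = 814,000 L.
(b) CYA to add: (71 − 34) = 37 mg/L × 814,000 L = 30,120 g cyanuric acid.
(b) At 96% purity: 30,120 / 0.96 = 31,370 g product.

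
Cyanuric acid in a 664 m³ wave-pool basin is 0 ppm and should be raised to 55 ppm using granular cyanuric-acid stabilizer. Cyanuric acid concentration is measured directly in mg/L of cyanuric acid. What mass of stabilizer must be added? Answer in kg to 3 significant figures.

36.5 kg

Volume: 664 m³ = 664,000 L.
CYA to add: (55 − 0) = 55 mg/L × 664,000 L = 36,520 g cyanuric acid.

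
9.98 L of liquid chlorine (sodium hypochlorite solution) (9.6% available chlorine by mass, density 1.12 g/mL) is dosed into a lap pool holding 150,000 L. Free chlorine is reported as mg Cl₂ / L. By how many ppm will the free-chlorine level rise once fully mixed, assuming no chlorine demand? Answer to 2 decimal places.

Mass of solution: 9.98 L × 1000 mL/L × 1.12 g/mL = 11,180 g.
Available chlorine delivered: 11,180 g × 0.096 = 1073 g as Cl₂.
Concentration rise: 1073 g / 150,000 L = 7.154 mg/L = 7.15 ppm.

7.15 ppm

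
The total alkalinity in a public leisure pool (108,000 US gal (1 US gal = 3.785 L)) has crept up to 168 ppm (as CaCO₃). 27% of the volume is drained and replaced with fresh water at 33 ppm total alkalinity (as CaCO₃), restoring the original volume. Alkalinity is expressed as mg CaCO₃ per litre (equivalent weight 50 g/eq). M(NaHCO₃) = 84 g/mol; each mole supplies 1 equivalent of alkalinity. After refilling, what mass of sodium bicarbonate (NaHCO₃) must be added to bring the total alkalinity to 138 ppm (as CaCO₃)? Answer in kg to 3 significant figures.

4.43 kg

Volume: 108,000 US gal × 3.785 L/gal = 408,780 L.
After draining 27% and refilling: 168 × 0.73 + 33 × 0.27 = 131.55 ppm.
Deficit to target: 138 − 131.55 = 6.45 mg/L.
As CaCO₃: 6.45 mg/L × 408,780 L = 2637 g; ÷ 50 g/eq ÷ 1 = 52.73 mol NaHCO₃.
Mass: 52.73 × 84 = 4430 g.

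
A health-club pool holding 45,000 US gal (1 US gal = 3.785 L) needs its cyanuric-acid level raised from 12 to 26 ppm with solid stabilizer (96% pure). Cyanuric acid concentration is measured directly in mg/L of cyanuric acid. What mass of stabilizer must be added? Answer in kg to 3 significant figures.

Volume: 45,000 US gal × 3.785 L/gal = 170,325 L.
CYA to add: (26 − 12) = 14 mg/L × 170,325 L = 2385 g cyanuric acid.
At 96% purity: 2385 / 0.96 = 2484 g product.

2.48 kg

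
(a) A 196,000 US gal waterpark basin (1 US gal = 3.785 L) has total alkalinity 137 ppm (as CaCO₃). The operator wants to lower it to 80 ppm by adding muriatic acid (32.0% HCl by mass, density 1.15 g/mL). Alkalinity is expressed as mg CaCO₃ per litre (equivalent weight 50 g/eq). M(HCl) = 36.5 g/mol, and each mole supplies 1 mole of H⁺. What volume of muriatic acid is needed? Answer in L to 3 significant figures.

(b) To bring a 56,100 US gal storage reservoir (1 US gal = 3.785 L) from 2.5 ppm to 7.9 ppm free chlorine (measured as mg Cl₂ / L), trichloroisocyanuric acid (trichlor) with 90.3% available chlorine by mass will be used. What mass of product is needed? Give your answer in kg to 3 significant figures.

(a) 83.9 L; (b) 1.27 kg

(a) Volume: 196,000 US gal × 3.785 L/gal = 741,860 L.
(a) Alkalinity to neutralize: (137 − 80) = 57 mg/L as CaCO₃ × 741,860 L = 42,290 g as CaCO₃.
(a) Equivalents of H⁺ required: 42,290 ÷ 50 g/eq = 845.7 eq = 845.7 mol HCl.
(a) Mass of HCl: 845.7 × 36.5 = 30,870 g.
(a) Mass of 32.0% solution: 30,870 / 0.32 = 96,460 g.
(a) Volume: 96,460 g ÷ 1.15 g/mL = 83,880 mL.

(b) Volume: 56,100 US gal × 3.785 L/gal = 212,338 L.
(b) Chlorine deficit: 7.9 − 2.5 = 5.4 ppm = 5.4 mg/L as Cl₂.
(b) Cl₂ equivalent needed: 5.4 mg/L × 212,338 L = 1,147,000 mg = 1147 g.
(b) Product at 90.3% available chlorine: 1147 / 0.903 = 1270 g.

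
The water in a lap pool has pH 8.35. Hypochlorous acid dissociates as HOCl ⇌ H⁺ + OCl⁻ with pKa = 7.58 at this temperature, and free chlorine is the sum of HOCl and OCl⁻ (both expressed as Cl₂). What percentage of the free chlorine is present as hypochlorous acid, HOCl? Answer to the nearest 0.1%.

[OCl⁻]/[HOCl] = 10^(pH − pKa) = 10^(8.35 − 7.58) = 10^0.77 = 5.888.
Fraction as HOCl = 1 / (1 + 5.888) = 0.1452.

14.5%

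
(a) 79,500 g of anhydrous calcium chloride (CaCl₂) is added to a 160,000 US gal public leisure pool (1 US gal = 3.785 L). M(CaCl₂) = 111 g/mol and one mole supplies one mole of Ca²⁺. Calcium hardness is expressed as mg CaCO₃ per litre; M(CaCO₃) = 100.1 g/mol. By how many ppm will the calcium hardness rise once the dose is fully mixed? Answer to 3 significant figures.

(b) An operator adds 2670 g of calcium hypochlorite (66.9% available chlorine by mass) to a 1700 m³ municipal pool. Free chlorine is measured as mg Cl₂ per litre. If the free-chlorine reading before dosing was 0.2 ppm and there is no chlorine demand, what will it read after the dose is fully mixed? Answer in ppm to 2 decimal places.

(a) Volume: 160,000 US gal × 3.785 L/gal = 605,600 L.
(a) Moles of Ca²⁺: 79,500 g ÷ 111 g/mol = 716.2 mol.
(a) As CaCO₃: 716.2 mol × 100.1 g/mol = 71,690 g.
(a) Rise: 71,690 g / 605,600 L × 1000 = 118.4 mg/L.

(b) Volume: 1700 m³ = 1,700,000 L.
(b) Available chlorine delivered: 2670 g × 0.669 = 1786 g as Cl₂.
(b) Concentration rise: 1786 g / 1,700,000 L = 1.051 mg/L = 1.05 ppm.
(b) Final FC: 0.2 + 1.05 = 1.25 ppm.

(a) 118 ppm; (b) 1.25 ppm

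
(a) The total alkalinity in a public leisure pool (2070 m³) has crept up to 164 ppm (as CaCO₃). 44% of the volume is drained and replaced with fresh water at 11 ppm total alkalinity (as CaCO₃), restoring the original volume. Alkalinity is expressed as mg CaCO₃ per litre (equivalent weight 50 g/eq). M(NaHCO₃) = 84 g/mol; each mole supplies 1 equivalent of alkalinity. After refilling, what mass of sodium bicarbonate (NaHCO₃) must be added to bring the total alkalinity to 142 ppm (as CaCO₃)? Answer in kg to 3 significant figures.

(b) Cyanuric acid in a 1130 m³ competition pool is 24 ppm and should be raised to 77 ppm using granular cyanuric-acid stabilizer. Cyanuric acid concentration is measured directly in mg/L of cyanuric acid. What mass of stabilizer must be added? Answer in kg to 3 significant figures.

(a) Volume: 2070 m³ = 2,070,000 L.
(a) After draining 44% and refilling: 164 × 0.56 + 11 × 0.44 = 96.68 ppm.
(a) Deficit to target: 142 − 96.68 = 45.32 mg/L.
(a) As CaCO₃: 45.32 mg/L × 2,070,000 L = 93,810 g; ÷ 50 g/eq ÷ 1 = 1876 mol NaHCO₃.
(a) Mass: 1876 × 84 = 157,600 g.

(b) Volume: 1130 m³ = 1,130,000 L.
(b) CYA to add: (77 − 24) = 53 mg/L × 1,130,000 L = 59,890 g cyanuric acid.

(a) 158 kg; (b) 59.9 kg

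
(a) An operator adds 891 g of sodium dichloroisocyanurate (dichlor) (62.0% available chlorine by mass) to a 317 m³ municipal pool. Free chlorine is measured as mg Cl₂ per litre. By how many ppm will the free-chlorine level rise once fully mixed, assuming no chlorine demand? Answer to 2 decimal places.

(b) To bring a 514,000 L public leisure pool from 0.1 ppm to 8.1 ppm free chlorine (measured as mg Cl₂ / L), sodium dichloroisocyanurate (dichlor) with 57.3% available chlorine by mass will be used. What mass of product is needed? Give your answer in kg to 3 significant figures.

(a) 1.74 ppm; (b) 7.18 kg

(a) Volume: 317 m³ = 317,000 L.
(a) Available chlorine delivered: 891 g × 0.62 = 552.4 g as Cl₂.
(a) Concentration rise: 552.4 g / 317,000 L = 1.743 mg/L = 1.74 ppm.

(b) Chlorine deficit: 8.1 − 0.1 = 8 ppm = 8 mg/L as Cl₂.
(b) Cl₂ equivalent needed: 8 mg/L × 514,000 L = 4,112,000 mg = 4112 g.
(b) Product at 57.3% available chlorine: 4112 / 0.573 = 7176 g.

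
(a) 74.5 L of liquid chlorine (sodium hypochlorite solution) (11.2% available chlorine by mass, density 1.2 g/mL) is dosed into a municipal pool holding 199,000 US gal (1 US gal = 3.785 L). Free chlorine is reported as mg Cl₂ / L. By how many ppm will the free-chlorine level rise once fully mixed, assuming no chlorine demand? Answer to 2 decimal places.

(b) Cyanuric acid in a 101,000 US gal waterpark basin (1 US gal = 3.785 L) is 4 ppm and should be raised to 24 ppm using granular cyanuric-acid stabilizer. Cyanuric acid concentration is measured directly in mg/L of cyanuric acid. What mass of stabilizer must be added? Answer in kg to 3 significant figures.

(a) Volume: 199,000 US gal × 3.785 L/gal = 753,215 L.
(a) Mass of solution: 74.5 L × 1000 mL/L × 1.2 g/mL = 89,400 g.
(a) Available chlorine delivered: 89,400 g × 0.112 = 10,010 g as Cl₂.
(a) Concentration rise: 10,010 g / 753,215 L = 13.29 mg/L = 13.29 ppm.

(b) Volume: 101,000 US gal × 3.785 L/gal = 382,285 L.
(b) CYA to add: (24 − 4) = 20 mg/L × 382,285 L = 7646 g cyanuric acid.

(a) 13.29 ppm; (b) 7.65 kg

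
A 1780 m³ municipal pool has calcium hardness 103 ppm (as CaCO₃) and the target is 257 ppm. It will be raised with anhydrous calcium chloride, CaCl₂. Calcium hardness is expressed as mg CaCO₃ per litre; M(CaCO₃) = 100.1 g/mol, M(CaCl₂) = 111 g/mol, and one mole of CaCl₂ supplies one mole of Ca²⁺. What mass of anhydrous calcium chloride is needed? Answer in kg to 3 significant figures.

304 kg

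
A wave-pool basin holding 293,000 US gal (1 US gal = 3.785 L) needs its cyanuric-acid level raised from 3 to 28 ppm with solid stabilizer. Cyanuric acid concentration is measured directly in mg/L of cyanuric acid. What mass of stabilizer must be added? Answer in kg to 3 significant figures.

Volume: 293,000 US gal × 3.785 L/gal = 1,109,005 L.
CYA to add: (28 − 3) = 25 mg/L × 1,109,005 L = 27,730 g cyanuric acid.

27.7 kg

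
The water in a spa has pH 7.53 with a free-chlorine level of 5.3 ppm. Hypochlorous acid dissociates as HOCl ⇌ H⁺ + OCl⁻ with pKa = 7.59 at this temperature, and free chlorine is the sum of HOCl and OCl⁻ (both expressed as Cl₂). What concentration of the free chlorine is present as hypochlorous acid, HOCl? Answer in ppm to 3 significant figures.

2.83 ppm

[OCl⁻]/[HOCl] = 10^(pH − pKa) = 10^(7.53 − 7.59) = 10^-0.06 = 0.871.
Fraction as HOCl = 1 / (1 + 0.871) = 0.5345.
HOCl = 0.5345 × 5.3 ppm = 2.833 ppm.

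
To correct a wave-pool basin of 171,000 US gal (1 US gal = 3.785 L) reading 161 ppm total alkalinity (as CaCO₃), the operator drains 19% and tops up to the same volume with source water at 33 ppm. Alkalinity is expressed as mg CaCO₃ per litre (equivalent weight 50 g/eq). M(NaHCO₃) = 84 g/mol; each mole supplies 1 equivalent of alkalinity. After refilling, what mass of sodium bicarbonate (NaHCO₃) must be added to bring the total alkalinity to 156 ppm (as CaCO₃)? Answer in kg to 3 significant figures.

21.0 kg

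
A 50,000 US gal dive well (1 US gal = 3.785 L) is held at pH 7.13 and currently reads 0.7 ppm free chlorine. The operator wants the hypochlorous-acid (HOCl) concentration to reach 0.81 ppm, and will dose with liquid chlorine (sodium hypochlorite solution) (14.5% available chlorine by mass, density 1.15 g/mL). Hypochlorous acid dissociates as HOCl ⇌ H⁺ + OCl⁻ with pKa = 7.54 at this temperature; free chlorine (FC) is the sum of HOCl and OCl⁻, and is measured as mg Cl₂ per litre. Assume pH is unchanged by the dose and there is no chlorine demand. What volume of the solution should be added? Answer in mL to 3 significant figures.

482 mL

Volume: 50,000 US gal × 3.785 L/gal = 189,250 L.
[OCl⁻]/[HOCl] = 10^(pH − pKa) = 10^(7.13 − 7.54) = 0.389; fraction as HOCl = 1/(1 + 0.389) = 0.7199.
Free chlorine required for 0.81 ppm HOCl: 0.81 / 0.7199 = 1.125 ppm.
FC to add: 1.125 − 0.7 = 0.4251 mg/L as Cl₂.
Cl₂ equivalent: 0.4251 mg/L × 189,250 L = 80.46 g.
Product at 14.5% available Cl: 80.46 / 0.145 = 554.9 g.
Volume: 554.9 g ÷ 1.15 g/mL = 482.5 mL.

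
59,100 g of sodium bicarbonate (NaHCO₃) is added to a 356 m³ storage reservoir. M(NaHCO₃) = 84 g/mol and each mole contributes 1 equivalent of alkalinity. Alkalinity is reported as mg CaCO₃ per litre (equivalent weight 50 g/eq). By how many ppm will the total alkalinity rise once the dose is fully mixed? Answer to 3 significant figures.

Volume: 356 m³ = 356,000 L.
Moles of NaHCO₃: 59,100 g ÷ 84 g/mol = 703.6 mol → 703.6 eq of alkalinity.
As CaCO₃: 703.6 eq × 50 g/eq = 35,180 g.
Rise: 35,180 g / 356,000 L × 1000 = 98.82 mg/L.

98.8 ppm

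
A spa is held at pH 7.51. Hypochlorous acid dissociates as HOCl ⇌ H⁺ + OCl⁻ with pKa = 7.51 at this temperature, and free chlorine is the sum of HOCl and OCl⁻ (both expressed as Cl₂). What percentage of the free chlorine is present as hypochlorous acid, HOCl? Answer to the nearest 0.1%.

50.0%

[OCl⁻]/[HOCl] = 10^(pH − pKa) = 10^(7.51 − 7.51) = 10^0.00 = 1.
Fraction as HOCl = 1 / (1 + 1) = 0.5.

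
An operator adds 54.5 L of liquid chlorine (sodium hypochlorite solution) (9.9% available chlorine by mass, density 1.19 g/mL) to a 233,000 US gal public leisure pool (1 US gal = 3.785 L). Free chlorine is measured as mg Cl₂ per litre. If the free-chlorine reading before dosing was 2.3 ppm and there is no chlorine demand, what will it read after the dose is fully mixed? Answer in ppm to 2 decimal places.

Volume: 233,000 US gal × 3.785 L/gal = 881,905 L.
Mass of solution: 54.5 L × 1000 mL/L × 1.19 g/mL = 64,860 g.
Available chlorine delivered: 64,860 g × 0.099 = 6421 g as Cl₂.
Concentration rise: 6421 g / 881,905 L = 7.28 mg/L = 7.28 ppm.
Final FC: 2.3 + 7.28 = 9.58 ppm.

9.58 ppm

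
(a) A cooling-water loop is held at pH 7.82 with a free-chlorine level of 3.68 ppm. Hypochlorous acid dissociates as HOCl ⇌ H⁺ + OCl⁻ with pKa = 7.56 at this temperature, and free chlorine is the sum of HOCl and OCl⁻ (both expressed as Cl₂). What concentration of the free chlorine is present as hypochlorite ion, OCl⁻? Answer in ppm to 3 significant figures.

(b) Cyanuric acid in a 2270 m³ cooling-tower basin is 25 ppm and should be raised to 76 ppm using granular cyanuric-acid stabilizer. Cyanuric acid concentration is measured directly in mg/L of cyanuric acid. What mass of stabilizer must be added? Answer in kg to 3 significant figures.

(a) 2.37 ppm; (b) 116 kg

(a) [OCl⁻]/[HOCl] = 10^(pH − pKa) = 10^(7.82 − 7.56) = 10^0.26 = 1.82.
(a) Fraction as HOCl = 1 / (1 + 1.82) = 0.3546.
(a) OCl⁻ = (1 − 0.3546) × 3.68 ppm = 2.375 ppm.

(b) Volume: 2270 m³ = 2,270,000 L.
(b) CYA to add: (76 − 25) = 51 mg/L × 2,270,000 L = 115,800 g cyanuric acid.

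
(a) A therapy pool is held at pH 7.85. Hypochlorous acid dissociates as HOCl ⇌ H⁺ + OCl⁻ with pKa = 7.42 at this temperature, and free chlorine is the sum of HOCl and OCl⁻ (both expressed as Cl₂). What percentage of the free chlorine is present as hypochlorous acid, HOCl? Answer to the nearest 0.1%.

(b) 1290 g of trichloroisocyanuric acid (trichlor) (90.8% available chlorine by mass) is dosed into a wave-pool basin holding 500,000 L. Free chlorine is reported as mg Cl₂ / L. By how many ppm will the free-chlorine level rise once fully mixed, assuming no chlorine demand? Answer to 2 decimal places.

(a) 27.1%; (b) 2.34 ppm

(a) [OCl⁻]/[HOCl] = 10^(pH − pKa) = 10^(7.85 − 7.42) = 10^0.43 = 2.692.
(a) Fraction as HOCl = 1 / (1 + 2.692) = 0.2709.

(b) Available chlorine delivered: 1290 g × 0.908 = 1171 g as Cl₂.
(b) Concentration rise: 1171 g / 500,000 L = 2.343 mg/L = 2.34 ppm.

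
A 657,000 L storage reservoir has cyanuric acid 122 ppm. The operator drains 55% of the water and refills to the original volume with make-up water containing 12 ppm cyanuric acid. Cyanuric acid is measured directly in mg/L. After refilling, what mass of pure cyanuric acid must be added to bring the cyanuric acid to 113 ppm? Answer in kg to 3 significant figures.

After draining 55% and refilling: 122 × 0.45 + 12 × 0.55 = 61.5 ppm.
Deficit to target: 113 − 61.5 = 51.5 mg/L.
Mass: 51.5 mg/L × 657,000 L = 33,840 g cyanuric acid.

33.8 kg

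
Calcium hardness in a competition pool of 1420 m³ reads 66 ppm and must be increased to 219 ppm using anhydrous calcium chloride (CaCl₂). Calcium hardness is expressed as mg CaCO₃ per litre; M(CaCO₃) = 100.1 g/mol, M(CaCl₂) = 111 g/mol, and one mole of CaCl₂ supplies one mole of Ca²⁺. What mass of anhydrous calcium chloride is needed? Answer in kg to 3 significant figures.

Volume: 1420 m³ = 1,420,000 L.
Hardness to add: (219 − 66) = 153 mg/L as CaCO₃ × 1,420,000 L = 217,300 g as CaCO₃.
Moles of Ca²⁺ (1 mol Ca²⁺ ≡ 1 mol CaCO₃): 217,300 / 100.1 g/mol = 2170 mol.
Mass of CaCl₂: 2170 × 111 = 240,900 g.

241 kg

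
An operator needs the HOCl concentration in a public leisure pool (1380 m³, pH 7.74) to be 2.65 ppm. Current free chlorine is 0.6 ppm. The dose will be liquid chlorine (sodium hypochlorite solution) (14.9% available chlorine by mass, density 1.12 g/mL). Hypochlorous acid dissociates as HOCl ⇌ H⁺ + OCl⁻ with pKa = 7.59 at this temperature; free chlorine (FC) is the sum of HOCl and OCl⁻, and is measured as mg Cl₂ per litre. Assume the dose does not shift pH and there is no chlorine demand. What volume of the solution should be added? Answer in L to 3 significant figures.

47.9 L

Volume: 1380 m³ = 1,380,000 L.
[OCl⁻]/[HOCl] = 10^(pH − pKa) = 10^(7.74 − 7.59) = 1.413; fraction as HOCl = 1/(1 + 1.413) = 0.4145.
Free chlorine required for 2.65 ppm HOCl: 2.65 / 0.4145 = 6.393 ppm.
FC to add: 6.393 − 0.6 = 5.793 mg/L as Cl₂.
Cl₂ equivalent: 5.793 mg/L × 1,380,000 L = 7995 g.
Product at 14.9% available Cl: 7995 / 0.149 = 53,660 g.
Volume: 53,660 g ÷ 1.12 g/mL = 47,910 mL.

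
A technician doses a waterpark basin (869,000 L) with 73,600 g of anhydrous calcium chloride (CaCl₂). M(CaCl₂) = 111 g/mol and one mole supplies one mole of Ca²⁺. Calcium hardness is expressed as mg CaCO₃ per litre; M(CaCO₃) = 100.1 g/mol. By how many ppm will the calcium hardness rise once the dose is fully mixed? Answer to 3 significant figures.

Moles of Ca²⁺: 73,600 g ÷ 111 g/mol = 663.1 mol.
As CaCO₃: 663.1 mol × 100.1 g/mol = 66,370 g.
Rise: 66,370 g / 869,000 L × 1000 = 76.38 mg/L.

76.4 ppm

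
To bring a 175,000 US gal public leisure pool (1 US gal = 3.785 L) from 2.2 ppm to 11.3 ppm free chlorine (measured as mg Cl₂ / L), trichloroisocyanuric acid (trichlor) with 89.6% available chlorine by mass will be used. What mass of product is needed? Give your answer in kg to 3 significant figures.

Volume: 175,000 US gal × 3.785 L/gal = 662,375 L.
Chlorine deficit: 11.3 − 2.2 = 9.1 ppm = 9.1 mg/L as Cl₂.
Cl₂ equivalent needed: 9.1 mg/L × 662,375 L = 6,028,000 mg = 6028 g.
Product at 89.6% available chlorine: 6028 / 0.896 = 6727 g.

6.73 kg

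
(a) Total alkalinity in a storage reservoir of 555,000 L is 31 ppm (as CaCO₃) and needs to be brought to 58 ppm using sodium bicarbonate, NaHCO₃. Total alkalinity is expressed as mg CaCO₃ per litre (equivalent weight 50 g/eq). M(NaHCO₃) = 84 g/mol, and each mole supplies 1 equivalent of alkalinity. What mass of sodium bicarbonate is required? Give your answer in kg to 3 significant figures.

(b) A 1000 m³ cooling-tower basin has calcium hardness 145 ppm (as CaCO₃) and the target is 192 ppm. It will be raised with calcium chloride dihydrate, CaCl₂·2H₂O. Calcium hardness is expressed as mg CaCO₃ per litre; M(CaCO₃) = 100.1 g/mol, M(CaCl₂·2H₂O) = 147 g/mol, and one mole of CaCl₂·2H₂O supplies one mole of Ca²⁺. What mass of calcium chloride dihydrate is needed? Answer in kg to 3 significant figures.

(a) Alkalinity to add: (58 − 31) = 27 mg/L as CaCO₃ × 555,000 L = 14,980 g as CaCO₃.
(a) Equivalents: 14,980 g ÷ 50 g/eq = 299.7 eq.
(a) NaHCO₃ supplies 1 eq per mole → 299.7 mol.
(a) Mass: 299.7 mol × 84 g/mol = 25,170 g.

(b) Volume: 1000 m³ = 1,000,000 L.
(b) Hardness to add: (192 − 145) = 47 mg/L as CaCO₃ × 1,000,000 L = 47,000 g as CaCO₃.
(b) Moles of Ca²⁺ (1 mol Ca²⁺ ≡ 1 mol CaCO₃): 47,000 / 100.1 g/mol = 469.5 mol.
(b) Mass of CaCl₂·2H₂O: 469.5 × 147 = 69,020 g.

(a) 25.2 kg; (b) 69.0 kg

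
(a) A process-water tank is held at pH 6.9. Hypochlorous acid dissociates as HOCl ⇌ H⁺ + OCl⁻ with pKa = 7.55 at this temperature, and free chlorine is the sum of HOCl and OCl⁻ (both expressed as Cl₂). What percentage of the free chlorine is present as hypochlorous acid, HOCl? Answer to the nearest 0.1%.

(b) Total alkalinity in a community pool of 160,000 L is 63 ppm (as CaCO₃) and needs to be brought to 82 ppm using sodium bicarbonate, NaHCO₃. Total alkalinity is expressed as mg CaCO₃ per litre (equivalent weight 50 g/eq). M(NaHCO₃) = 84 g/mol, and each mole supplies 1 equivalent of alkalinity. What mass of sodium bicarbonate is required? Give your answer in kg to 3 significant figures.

(a) 81.7%; (b) 5.11 kg

(a) [OCl⁻]/[HOCl] = 10^(pH − pKa) = 10^(6.9 − 7.55) = 10^-0.65 = 0.2239.
(a) Fraction as HOCl = 1 / (1 + 0.2239) = 0.8171.

(b) Alkalinity to add: (82 − 63) = 19 mg/L as CaCO₃ × 160,000 L = 3040 g as CaCO₃.
(b) Equivalents: 3040 g ÷ 50 g/eq = 60.8 eq.
(b) NaHCO₃ supplies 1 eq per mole → 60.8 mol.
(b) Mass: 60.8 mol × 84 g/mol = 5107 g.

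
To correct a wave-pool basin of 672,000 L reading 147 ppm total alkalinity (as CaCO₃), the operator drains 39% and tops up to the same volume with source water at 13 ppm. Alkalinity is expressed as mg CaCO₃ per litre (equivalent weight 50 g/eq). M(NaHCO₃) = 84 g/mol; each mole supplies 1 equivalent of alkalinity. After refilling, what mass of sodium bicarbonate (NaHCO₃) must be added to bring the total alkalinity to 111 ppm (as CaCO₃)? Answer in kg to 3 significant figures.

18.4 kg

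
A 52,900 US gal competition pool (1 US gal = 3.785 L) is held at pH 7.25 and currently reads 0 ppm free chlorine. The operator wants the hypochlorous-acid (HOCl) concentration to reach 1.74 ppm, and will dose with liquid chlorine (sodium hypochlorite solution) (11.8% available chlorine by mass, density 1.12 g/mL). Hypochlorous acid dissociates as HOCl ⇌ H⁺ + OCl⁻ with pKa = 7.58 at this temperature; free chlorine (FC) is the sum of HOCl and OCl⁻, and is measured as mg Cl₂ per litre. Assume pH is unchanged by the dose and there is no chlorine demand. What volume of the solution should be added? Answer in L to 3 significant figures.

3.87 L

Volume: 52,900 US gal × 3.785 L/gal = 200,226 L.
[OCl⁻]/[HOCl] = 10^(pH − pKa) = 10^(7.25 − 7.58) = 0.4677; fraction as HOCl = 1/(1 + 0.4677) = 0.6813.
Free chlorine required for 1.74 ppm HOCl: 1.74 / 0.6813 = 2.554 ppm.
FC to add: 2.554 − 0 = 2.554 mg/L as Cl₂.
Cl₂ equivalent: 2.554 mg/L × 200,226 L = 511.4 g.
Product at 11.8% available Cl: 511.4 / 0.118 = 4333 g.
Volume: 4333 g ÷ 1.12 g/mL = 3869 mL.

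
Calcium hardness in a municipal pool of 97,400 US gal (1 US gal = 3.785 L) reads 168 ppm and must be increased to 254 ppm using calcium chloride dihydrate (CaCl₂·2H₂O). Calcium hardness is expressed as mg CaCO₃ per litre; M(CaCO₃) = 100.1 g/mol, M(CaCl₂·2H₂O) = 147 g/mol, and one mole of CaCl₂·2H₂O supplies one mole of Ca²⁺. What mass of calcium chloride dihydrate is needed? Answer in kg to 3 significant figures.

46.6 kg

Volume: 97,400 US gal × 3.785 L/gal = 368,659 L.
Hardness to add: (254 − 168) = 86 mg/L as CaCO₃ × 368,659 L = 31,700 g as CaCO₃.
Moles of Ca²⁺ (1 mol Ca²⁺ ≡ 1 mol CaCO₃): 31,700 / 100.1 g/mol = 316.7 mol.
Mass of CaCl₂·2H₂O: 316.7 × 147 = 46,560 g.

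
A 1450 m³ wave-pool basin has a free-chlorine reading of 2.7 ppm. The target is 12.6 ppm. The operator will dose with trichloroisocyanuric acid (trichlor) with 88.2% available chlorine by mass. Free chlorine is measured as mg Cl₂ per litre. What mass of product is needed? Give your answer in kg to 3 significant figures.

Volume: 1450 m³ = 1,450,000 L.
Chlorine deficit: 12.6 − 2.7 = 9.9 ppm = 9.9 mg/L as Cl₂.
Cl₂ equivalent needed: 9.9 mg/L × 1,450,000 L = 14,360,000 mg = 14,360 g.
Product at 88.2% available chlorine: 14,360 / 0.882 = 16,280 g.

16.3 kg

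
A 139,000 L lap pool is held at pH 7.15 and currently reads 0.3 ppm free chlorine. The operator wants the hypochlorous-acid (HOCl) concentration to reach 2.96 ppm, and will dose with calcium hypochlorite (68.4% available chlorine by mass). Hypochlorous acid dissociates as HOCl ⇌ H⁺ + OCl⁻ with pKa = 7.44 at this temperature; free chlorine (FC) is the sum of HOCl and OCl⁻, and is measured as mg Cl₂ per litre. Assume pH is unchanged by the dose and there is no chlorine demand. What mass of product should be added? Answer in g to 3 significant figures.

[OCl⁻]/[HOCl] = 10^(pH − pKa) = 10^(7.15 − 7.44) = 0.5129; fraction as HOCl = 1/(1 + 0.5129) = 0.661.
Free chlorine required for 2.96 ppm HOCl: 2.96 / 0.661 = 4.478 ppm.
FC to add: 4.478 − 0.3 = 4.178 mg/L as Cl₂.
Cl₂ equivalent: 4.178 mg/L × 139,000 L = 580.8 g.
Product at 68.4% available Cl: 580.8 / 0.684 = 849.1 g.

849 g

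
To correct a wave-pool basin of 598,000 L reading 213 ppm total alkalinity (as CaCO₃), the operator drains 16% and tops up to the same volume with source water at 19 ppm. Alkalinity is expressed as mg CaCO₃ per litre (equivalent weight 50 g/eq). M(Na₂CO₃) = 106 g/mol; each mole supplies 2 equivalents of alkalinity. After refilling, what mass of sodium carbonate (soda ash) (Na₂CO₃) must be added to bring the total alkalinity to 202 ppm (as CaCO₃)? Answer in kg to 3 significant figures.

After draining 16% and refilling: 213 × 0.84 + 19 × 0.16 = 181.96 ppm.
Deficit to target: 202 − 181.96 = 20.04 mg/L.
As CaCO₃: 20.04 mg/L × 598,000 L = 11,980 g; ÷ 50 g/eq ÷ 2 = 119.8 mol Na₂CO₃.
Mass: 119.8 × 106 = 12,700 g.

12.7 kg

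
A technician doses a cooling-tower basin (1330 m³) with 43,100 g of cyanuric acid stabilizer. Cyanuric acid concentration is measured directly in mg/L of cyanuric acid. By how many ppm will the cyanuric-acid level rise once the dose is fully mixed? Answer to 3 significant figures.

Volume: 1330 m³ = 1,330,000 L.
Rise: 43,100 g / 1,330,000 L × 1000 = 32.41 mg/L.

32.4 ppm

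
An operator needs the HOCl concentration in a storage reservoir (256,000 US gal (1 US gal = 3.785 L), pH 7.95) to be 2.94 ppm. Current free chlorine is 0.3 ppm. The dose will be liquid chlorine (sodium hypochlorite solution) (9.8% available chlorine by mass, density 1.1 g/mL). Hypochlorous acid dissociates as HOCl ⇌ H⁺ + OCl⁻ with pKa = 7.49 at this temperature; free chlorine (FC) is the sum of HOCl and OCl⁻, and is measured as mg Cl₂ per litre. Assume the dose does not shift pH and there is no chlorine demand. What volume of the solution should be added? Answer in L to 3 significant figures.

99.9 L

Volume: 256,000 US gal × 3.785 L/gal = 968,960 L.
[OCl⁻]/[HOCl] = 10^(pH − pKa) = 10^(7.95 − 7.49) = 2.884; fraction as HOCl = 1/(1 + 2.884) = 0.2575.
Free chlorine required for 2.94 ppm HOCl: 2.94 / 0.2575 = 11.42 ppm.
FC to add: 11.42 − 0.3 = 11.12 mg/L as Cl₂.
Cl₂ equivalent: 11.12 mg/L × 968,960 L = 10,770 g.
Product at 9.8% available Cl: 10,770 / 0.098 = 109,900 g.
Volume: 109,900 g ÷ 1.1 g/mL = 99,940 mL.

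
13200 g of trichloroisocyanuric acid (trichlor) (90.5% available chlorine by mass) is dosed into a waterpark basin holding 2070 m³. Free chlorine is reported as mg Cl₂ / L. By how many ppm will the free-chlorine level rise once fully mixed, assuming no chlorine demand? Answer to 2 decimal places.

5.77 ppm

Volume: 2070 m³ = 2,070,000 L.
Available chlorine delivered: 13,200 g × 0.905 = 11,950 g as Cl₂.
Concentration rise: 11,950 g / 2,070,000 L = 5.771 mg/L = 5.77 ppm.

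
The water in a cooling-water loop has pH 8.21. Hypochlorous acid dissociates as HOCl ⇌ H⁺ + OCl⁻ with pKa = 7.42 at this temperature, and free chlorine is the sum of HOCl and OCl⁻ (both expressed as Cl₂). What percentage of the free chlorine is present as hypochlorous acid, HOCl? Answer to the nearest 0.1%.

14.0%

[OCl⁻]/[HOCl] = 10^(pH − pKa) = 10^(8.21 − 7.42) = 10^0.79 = 6.166.
Fraction as HOCl = 1 / (1 + 6.166) = 0.1395.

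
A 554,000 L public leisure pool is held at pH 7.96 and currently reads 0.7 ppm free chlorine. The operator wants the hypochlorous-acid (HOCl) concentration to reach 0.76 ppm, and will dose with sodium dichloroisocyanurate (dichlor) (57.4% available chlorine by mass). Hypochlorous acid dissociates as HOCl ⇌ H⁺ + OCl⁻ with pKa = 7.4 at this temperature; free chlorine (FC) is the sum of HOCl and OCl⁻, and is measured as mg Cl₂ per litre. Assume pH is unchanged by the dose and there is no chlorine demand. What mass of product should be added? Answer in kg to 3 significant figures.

2.72 kg

[OCl⁻]/[HOCl] = 10^(pH − pKa) = 10^(7.96 − 7.4) = 3.631; fraction as HOCl = 1/(1 + 3.631) = 0.2159.
Free chlorine required for 0.76 ppm HOCl: 0.76 / 0.2159 = 3.519 ppm.
FC to add: 3.519 − 0.7 = 2.819 mg/L as Cl₂.
Cl₂ equivalent: 2.819 mg/L × 554,000 L = 1562 g.
Product at 57.4% available Cl: 1562 / 0.574 = 2721 g.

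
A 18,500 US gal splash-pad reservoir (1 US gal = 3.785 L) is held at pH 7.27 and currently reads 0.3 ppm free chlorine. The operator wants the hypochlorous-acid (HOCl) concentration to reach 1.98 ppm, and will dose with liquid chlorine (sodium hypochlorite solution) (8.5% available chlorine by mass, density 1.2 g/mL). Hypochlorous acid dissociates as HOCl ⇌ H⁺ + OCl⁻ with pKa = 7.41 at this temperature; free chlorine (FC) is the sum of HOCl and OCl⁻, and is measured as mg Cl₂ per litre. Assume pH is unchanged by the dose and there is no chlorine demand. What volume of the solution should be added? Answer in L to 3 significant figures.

Volume: 18,500 US gal × 3.785 L/gal = 70,022 L.
[OCl⁻]/[HOCl] = 10^(pH − pKa) = 10^(7.27 − 7.41) = 0.7244; fraction as HOCl = 1/(1 + 0.7244) = 0.5799.
Free chlorine required for 1.98 ppm HOCl: 1.98 / 0.5799 = 3.414 ppm.
FC to add: 3.414 − 0.3 = 3.114 mg/L as Cl₂.
Cl₂ equivalent: 3.114 mg/L × 70,022 L = 218.1 g.
Product at 8.5% available Cl: 218.1 / 0.085 = 2566 g.
Volume: 2566 g ÷ 1.2 g/mL = 2138 mL.

2.14 L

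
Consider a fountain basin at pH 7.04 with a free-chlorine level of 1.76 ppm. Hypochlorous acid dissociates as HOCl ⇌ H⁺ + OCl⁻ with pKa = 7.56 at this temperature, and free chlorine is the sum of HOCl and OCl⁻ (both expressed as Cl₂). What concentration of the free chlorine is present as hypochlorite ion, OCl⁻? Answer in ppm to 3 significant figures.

0.408 ppm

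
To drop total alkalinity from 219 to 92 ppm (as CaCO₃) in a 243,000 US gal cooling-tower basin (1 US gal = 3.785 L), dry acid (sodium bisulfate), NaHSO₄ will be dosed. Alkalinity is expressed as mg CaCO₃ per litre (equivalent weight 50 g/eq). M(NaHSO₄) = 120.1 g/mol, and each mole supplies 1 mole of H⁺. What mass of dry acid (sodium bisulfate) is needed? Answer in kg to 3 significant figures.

Volume: 243,000 US gal × 3.785 L/gal = 919,755 L.
Alkalinity to neutralize: (219 − 92) = 127 mg/L as CaCO₃ × 919,755 L = 116,800 g as CaCO₃.
Equivalents of H⁺ required: 116,800 ÷ 50 g/eq = 2336 eq = 2336 mol NaHSO₄.
Mass of NaHSO₄: 2336 × 120.1 = 280,600 g.

281 kg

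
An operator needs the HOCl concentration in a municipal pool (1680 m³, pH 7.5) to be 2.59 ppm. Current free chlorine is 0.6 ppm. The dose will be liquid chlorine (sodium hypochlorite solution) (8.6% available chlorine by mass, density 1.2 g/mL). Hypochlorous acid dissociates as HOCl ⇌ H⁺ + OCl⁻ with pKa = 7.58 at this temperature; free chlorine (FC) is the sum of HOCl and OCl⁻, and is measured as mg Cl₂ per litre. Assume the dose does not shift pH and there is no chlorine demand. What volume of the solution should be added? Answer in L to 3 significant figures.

67.5 L

Volume: 1680 m³ = 1,680,000 L.
[OCl⁻]/[HOCl] = 10^(pH − pKa) = 10^(7.5 − 7.58) = 0.8318; fraction as HOCl = 1/(1 + 0.8318) = 0.5459.
Free chlorine required for 2.59 ppm HOCl: 2.59 / 0.5459 = 4.744 ppm.
FC to add: 4.744 − 0.6 = 4.144 mg/L as Cl₂.
Cl₂ equivalent: 4.144 mg/L × 1,680,000 L = 6962 g.
Product at 8.6% available Cl: 6962 / 0.086 = 80,960 g.
Volume: 80,960 g ÷ 1.2 g/mL = 67,460 mL.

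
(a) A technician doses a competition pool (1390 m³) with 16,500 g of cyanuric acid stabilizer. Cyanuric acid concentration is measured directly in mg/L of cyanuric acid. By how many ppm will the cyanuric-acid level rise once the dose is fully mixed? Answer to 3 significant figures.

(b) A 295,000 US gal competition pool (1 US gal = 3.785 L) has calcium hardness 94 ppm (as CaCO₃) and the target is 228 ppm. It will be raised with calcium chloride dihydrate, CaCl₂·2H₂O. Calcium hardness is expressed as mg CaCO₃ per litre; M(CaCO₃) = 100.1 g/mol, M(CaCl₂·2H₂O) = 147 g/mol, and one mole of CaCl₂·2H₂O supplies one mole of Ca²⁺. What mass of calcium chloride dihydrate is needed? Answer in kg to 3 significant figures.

(a) 11.9 ppm; (b) 220 kg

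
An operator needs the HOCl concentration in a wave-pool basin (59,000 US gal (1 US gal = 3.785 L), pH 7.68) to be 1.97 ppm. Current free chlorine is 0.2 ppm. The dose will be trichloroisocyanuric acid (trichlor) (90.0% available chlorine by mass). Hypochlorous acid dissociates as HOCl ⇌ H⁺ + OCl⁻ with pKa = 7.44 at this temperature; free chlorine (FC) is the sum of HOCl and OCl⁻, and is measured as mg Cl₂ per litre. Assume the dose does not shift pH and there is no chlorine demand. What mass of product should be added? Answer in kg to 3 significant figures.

1.29 kg

Volume: 59,000 US gal × 3.785 L/gal = 223,315 L.
[OCl⁻]/[HOCl] = 10^(pH − pKa) = 10^(7.68 − 7.44) = 1.738; fraction as HOCl = 1/(1 + 1.738) = 0.3653.
Free chlorine required for 1.97 ppm HOCl: 1.97 / 0.3653 = 5.393 ppm.
FC to add: 5.393 − 0.2 = 5.193 mg/L as Cl₂.
Cl₂ equivalent: 5.193 mg/L × 223,315 L = 1160 g.
Product at 90.0% available Cl: 1160 / 0.9 = 1289 g.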